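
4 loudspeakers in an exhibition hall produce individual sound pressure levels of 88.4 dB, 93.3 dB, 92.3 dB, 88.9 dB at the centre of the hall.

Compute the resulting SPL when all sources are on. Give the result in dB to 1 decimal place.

97.2 dB

Sum in the linear (power) domain: Σ 10^(Lᵢ/10) = 10^(88.4/10) + 10^(93.3/10) + 10^(92.3/10) + 10^(88.9/10) = 5.304e+09.
Combined level = 10 log₁₀(5.304e+09) = 97.2 dB.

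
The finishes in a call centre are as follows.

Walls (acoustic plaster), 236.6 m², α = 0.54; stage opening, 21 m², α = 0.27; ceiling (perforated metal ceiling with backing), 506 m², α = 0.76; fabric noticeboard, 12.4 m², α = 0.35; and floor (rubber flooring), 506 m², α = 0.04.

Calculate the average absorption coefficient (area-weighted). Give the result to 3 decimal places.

Total surface area S = 1282.0 m².
Weighted sum Σ Sα = 542.574.
ᾱ = A/S = 0.423.

0.423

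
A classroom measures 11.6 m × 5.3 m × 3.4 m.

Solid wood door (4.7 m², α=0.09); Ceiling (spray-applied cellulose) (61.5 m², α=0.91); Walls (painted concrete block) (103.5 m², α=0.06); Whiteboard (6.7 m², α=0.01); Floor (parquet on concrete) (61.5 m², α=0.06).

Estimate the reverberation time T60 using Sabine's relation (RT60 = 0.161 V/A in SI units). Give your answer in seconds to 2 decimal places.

0.51 s

Equivalent absorption area: A = 4.7*0.09 + 61.5*0.91 + 103.5*0.06 + 6.7*0.01 + 61.5*0.06 = 66.355 m².
Volume V = 11.6 × 5.3 × 3.4 = 209.032 m³.
T = 0.161 V/A = 0.161·209.032/66.355 = 0.51 s.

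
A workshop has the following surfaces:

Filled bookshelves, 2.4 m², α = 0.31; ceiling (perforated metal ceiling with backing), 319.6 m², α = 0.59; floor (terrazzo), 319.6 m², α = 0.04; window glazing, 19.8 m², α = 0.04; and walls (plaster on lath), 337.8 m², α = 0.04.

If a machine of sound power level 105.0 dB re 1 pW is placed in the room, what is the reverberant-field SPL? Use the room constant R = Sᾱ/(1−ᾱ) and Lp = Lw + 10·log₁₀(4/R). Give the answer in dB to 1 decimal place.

86.6 dB

Σ(Sᵢαᵢ) = 2.4·0.31 + 319.6·0.59 + 319.6·0.04 + 19.8·0.04 + 337.8·0.04 = 216.396; total area S = 999.2 m².
ᾱ = 216.396/999.2 = 0.2166; R = Sᾱ/(1−ᾱ) = 216.396/(1−0.2166) = 276.227 m².
Lp = 105.0 + 10·log₁₀(4/276.227) = 105.0 + (-18.39) = 86.6 dB.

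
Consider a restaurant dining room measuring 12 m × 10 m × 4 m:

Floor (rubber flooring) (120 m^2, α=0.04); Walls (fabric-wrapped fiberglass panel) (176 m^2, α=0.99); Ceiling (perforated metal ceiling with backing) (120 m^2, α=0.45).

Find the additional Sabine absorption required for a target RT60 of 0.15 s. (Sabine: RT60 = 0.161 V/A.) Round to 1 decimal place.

Equivalent absorption area: A₁ = 120·0.04 + 176·0.99 + 120·0.45 = 233.040 m^2.
Target A₂ = 0.161·480/0.15 = 515.200 sabins (V = 480 m³).
Shortfall: 515.200 − 233.040 = 282.2 sabins.

282.2 sabins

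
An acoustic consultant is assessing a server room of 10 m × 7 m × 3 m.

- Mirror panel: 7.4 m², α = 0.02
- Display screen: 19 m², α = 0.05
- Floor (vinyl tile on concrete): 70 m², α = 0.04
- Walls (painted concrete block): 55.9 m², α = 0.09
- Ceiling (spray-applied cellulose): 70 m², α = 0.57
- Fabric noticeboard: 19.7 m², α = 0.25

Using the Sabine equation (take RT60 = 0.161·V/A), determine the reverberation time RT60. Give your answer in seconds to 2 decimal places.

Total absorption A = 7.4×0.02 + 19×0.05 + 70×0.04 + 55.9×0.09 + 70×0.57 + 19.7×0.25
  = 0.148 + 0.950 + 2.800 + 5.031 + 39.900 + 4.925 = 53.754 m² sabins.
Volume V = 10 × 7 × 3 = 210 m³.
T = 0.161 V/A = 0.161·210/53.754 = 0.63 s.

0.63 s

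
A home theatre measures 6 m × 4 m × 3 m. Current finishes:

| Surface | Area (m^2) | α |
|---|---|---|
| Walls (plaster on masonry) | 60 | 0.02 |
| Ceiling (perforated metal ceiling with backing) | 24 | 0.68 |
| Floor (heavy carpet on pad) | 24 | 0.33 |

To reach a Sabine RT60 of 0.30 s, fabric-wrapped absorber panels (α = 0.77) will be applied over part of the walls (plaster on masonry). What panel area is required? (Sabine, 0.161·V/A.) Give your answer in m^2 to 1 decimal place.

Summing Sᵢαᵢ: 1.200 + 16.320 + 7.920 → A₁ = 25.440 sabins.
Required A₂ = 0.161·72/0.30 = 38.640 sabins.
ΔA needed = 38.640 − 25.440 = 13.200 sabins.
Each m^2 of panel replacing the walls (plaster on masonry) adds (0.77 − 0.02) = 0.75 sabins.
Area = ΔA/Δα = 13.200/0.75 = 17.6 m^2.

17.6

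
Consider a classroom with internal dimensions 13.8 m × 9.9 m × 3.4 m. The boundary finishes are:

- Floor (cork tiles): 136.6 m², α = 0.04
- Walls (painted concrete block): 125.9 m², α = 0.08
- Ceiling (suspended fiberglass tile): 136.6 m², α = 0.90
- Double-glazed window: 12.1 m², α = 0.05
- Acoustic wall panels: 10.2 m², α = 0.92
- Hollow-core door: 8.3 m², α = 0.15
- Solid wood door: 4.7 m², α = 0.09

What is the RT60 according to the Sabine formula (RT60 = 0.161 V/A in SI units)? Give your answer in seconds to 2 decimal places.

Total absorption A = 136.6·0.04 + 125.9·0.08 + 136.6·0.90 + 12.1·0.05 + 10.2·0.92 + 8.3·0.15 + 4.7·0.09
  = 5.464 + 10.072 + 122.940 + 0.605 + 9.384 + 1.245 + 0.423 = 150.133 m² sabins.
Volume V = 13.8 × 9.9 × 3.4 = 464.508 m³.
RT60 = 0.161 · V / A = 0.161 × 464.508 / 150.133 = 0.50 s.

0.50 s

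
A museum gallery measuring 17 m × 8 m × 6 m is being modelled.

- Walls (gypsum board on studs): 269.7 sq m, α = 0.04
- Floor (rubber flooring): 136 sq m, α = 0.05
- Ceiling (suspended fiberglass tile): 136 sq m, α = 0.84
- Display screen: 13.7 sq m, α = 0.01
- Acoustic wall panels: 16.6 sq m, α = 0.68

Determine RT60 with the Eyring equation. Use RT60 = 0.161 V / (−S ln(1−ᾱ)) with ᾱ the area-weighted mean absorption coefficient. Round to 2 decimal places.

S = Σ Sᵢ = 572.0 sq m.
Absorption A = 269.7·0.04 + 136·0.05 + 136·0.84 + 13.7·0.01 + 16.6·0.68 = 143.253 sabins.
ᾱ = 143.253 / 572.0 = 0.2504.
Eyring denominator: −S ln(1−ᾱ) = 164.859.
V = 17 × 8 × 6 = 816 m³.
RT60 = 0.161 × 816 / 164.859 = 0.80 s.

0.80 sec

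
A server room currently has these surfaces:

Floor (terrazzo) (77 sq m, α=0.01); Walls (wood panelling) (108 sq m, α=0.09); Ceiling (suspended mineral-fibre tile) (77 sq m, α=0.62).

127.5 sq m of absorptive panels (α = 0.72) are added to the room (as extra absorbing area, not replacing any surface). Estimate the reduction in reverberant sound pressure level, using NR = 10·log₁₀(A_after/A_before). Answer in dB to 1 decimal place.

Total absorption A_before = 77*0.01 + 108*0.09 + 77*0.62
  = 0.770 + 9.720 + 47.740 = 58.230 sq m sabins.
Added absorption = 127.5 × 0.72 = 91.800 sabins.
A_after = 58.230 + 91.800 = 150.030 sabins.
Reduction = 10 log₁₀(A_after/A_before) = 10 log₁₀(2.5765) = 4.1 dB.

4.1 dB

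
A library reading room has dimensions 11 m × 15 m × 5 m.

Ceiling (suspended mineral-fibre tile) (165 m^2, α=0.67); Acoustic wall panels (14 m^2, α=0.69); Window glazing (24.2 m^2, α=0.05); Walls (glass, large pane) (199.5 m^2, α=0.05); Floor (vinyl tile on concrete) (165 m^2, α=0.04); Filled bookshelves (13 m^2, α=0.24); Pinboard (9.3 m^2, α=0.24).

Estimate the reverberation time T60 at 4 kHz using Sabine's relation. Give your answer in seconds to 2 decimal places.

0.93 s

Total absorption A = 165·0.67 + 14·0.69 + 24.2·0.05 + 199.5·0.05 + 165·0.04 + 13·0.24 + 9.3·0.24
  = 110.550 + 9.660 + 1.210 + 9.975 + 6.600 + 3.120 + 2.232 = 143.347 m^2 sabins.
V = 11·15·5 = 825 m³.
Sabine: RT60 = 0.161 × 825 / 143.347 = 0.93 s.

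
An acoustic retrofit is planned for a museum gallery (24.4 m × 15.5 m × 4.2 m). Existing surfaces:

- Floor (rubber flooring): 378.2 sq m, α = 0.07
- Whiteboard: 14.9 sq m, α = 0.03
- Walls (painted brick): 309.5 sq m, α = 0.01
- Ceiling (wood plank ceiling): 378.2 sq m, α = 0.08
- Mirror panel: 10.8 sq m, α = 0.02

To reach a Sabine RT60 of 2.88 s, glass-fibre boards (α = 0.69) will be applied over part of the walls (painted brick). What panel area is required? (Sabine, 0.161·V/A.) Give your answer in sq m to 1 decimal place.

41.6

Equivalent absorption area: A₁ = 378.2·0.07 + 14.9·0.03 + 309.5·0.01 + 378.2·0.08 + 10.8·0.02 = 60.488 sq m.
Required A₂ = 0.161·1588.44/2.88 = 88.798 sabins.
ΔA needed = 88.798 − 60.488 = 28.310 sabins.
Each sq m of panel replacing the walls (painted brick) adds (0.69 − 0.01) = 0.68 sabins.
Area = ΔA/Δα = 28.310/0.68 = 41.6 sq m.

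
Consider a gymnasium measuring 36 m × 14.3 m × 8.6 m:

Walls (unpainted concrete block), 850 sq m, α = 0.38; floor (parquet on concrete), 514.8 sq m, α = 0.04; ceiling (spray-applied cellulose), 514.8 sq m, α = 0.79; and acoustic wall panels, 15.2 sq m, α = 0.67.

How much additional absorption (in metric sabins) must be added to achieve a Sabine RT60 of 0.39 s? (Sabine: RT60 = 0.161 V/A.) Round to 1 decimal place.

A₁ = Σ Sᵢαᵢ = 850·0.38 + 514.8·0.04 + 514.8·0.79 + 15.2·0.67 = 760.468 sabins.
Target A₂ = 0.161·4427.28/0.39 = 1827.672 sabins (V = 4427.28 m³).
Shortfall: 1827.672 − 760.468 = 1067.2 sabins.

1067.2 sabins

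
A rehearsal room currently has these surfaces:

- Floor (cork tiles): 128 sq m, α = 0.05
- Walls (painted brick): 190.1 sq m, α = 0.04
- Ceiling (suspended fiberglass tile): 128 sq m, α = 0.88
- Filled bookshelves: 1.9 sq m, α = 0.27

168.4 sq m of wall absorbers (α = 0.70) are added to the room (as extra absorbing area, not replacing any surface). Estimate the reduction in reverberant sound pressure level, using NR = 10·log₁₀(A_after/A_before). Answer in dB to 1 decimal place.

2.8 dB

Summing Sᵢαᵢ: 6.400 + 7.604 + 112.640 + 0.513 → A_before = 127.157 sabins.
Added absorption = 168.4 × 0.70 = 117.880 sabins.
A_after = 127.157 + 117.880 = 245.037 sabins.
NR = 10·log₁₀(245.037/127.157) = 2.8 dB.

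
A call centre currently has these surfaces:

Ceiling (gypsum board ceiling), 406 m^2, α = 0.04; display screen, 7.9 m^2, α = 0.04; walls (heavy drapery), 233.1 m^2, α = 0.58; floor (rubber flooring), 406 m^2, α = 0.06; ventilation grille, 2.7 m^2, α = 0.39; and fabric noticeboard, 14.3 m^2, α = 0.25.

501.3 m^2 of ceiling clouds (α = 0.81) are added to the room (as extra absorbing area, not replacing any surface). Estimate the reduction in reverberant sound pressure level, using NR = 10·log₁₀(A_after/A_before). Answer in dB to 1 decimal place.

5.1 dB

A_before = Σ Sᵢαᵢ = 406×0.04 + 7.9×0.04 + 233.1×0.58 + 406×0.06 + 2.7×0.39 + 14.3×0.25 = 180.742 sabins.
Treatment contributes 501.3·0.81 = 406.053 sabins.
A_after = 180.742 + 406.053 = 586.795 sabins.
Reduction = 10 log₁₀(A_after/A_before) = 10 log₁₀(3.2466) = 5.1 dB.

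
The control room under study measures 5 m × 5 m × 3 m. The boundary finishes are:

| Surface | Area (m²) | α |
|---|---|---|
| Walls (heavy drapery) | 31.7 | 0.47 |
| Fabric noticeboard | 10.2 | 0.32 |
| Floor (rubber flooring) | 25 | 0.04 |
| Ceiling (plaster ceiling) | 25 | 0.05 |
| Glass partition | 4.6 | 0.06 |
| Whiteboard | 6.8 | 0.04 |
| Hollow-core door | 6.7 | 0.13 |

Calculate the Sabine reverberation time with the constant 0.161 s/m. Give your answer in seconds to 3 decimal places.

0.553 seconds

Total absorption A = 31.7·0.47 + 10.2·0.32 + 25·0.04 + 25·0.05 + 4.6·0.06 + 6.8·0.04 + 6.7·0.13
  = 14.899 + 3.264 + 1.000 + 1.250 + 0.276 + 0.272 + 0.871 = 21.832 m² sabins.
Room volume: 75 m³.
RT60 = 0.161 · V / A = 0.161 × 75 / 21.832 = 0.553 s.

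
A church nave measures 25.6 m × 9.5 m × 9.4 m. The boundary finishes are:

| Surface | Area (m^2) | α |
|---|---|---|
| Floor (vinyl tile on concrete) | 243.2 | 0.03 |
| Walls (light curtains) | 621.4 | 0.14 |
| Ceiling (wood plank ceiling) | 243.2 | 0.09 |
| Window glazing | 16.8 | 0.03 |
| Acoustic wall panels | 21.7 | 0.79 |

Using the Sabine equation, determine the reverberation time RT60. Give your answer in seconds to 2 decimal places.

Summing Sᵢαᵢ: 7.296 + 86.996 + 21.888 + 0.504 + 17.143 → A = 133.827 sabins.
Room volume: 2286.08 m³.
Sabine: RT60 = 0.161 × 2286.08 / 133.827 = 2.75 s.

2.75 s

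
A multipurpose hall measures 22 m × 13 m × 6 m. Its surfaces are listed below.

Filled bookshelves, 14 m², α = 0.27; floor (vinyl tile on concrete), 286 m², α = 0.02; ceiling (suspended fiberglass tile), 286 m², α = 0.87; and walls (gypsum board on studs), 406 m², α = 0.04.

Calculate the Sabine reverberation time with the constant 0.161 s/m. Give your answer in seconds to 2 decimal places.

Summing Sᵢαᵢ: 3.780 + 5.720 + 248.820 + 16.240 → A = 274.560 sabins.
V = 22·13·6 = 1716 m³.
RT60 = 0.161 · V / A = 0.161 × 1716 / 274.560 = 1.01 s.

1.01 seconds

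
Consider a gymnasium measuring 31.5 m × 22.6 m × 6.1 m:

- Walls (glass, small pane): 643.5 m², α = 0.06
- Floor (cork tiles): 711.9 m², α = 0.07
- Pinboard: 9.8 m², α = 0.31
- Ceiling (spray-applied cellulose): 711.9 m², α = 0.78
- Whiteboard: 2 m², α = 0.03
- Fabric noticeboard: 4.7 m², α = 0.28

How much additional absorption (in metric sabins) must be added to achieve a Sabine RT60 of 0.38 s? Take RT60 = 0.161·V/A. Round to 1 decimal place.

1191.7 sabins

A₁ = Σ Sᵢαᵢ = 643.5*0.06 + 711.9*0.07 + 9.8*0.31 + 711.9*0.78 + 2*0.03 + 4.7*0.28 = 648.139 sabins.
For T = 0.38 s, need A₂ = 0.161·V/T = 0.161·4342.59/0.38 = 1839.887 sabins.
Shortfall: 1839.887 − 648.139 = 1191.7 sabins.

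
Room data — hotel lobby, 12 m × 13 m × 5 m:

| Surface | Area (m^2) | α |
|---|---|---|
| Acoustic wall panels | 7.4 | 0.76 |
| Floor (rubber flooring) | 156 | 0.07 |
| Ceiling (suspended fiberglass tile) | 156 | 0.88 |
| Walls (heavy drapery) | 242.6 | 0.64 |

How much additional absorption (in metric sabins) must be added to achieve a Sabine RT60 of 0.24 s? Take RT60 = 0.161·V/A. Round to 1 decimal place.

Summing Sᵢαᵢ: 5.624 + 10.920 + 137.280 + 155.264 → A₁ = 309.088 sabins.
V = 780 m³. Required absorption A₂ = 0.161 × 780 / 0.24 = 523.250 sabins.
Additional absorption ΔA = 523.250 − 309.088 = 214.2 sabins.

214.2 sabins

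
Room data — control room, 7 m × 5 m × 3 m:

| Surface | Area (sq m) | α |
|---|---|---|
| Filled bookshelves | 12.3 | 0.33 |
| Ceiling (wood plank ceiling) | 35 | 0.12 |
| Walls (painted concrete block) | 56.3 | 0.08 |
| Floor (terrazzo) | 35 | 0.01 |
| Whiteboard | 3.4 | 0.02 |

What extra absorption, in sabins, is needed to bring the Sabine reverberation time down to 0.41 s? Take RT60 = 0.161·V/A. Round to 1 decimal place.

Total absorption A₁ = 12.3*0.33 + 35*0.12 + 56.3*0.08 + 35*0.01 + 3.4*0.02
  = 4.059 + 4.200 + 4.504 + 0.350 + 0.068 = 13.181 sq m sabins.
For T = 0.41 s, need A₂ = 0.161·V/T = 0.161·105/0.41 = 41.232 sabins.
ΔA = A₂ − A₁ = 41.232 − 13.181 = 28.1 sabins.

28.1 sabins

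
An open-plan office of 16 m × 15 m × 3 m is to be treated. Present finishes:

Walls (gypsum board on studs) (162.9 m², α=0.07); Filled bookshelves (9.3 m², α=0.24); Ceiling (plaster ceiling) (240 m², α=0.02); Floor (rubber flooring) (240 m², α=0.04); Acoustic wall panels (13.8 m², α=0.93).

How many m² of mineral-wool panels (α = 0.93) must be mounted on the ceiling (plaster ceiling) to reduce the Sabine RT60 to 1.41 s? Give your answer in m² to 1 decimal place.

Total absorption A₁ = 162.9*0.07 + 9.3*0.24 + 240*0.02 + 240*0.04 + 13.8*0.93
  = 11.403 + 2.232 + 4.800 + 9.600 + 12.834 = 40.869 m² sabins.
Required A₂ = 0.161·720/1.41 = 82.213 sabins.
ΔA needed = 82.213 − 40.869 = 41.344 sabins.
Net gain per m²: Δα = 0.93 − 0.02 = 0.91.
Panel area = 41.344 / 0.91 = 45.4 m².

45.4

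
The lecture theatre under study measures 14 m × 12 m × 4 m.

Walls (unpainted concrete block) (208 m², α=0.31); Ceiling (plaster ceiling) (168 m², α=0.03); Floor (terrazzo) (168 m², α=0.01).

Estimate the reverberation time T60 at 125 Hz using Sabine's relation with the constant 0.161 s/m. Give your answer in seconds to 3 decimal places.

Equivalent absorption area: A = 208·0.31 + 168·0.03 + 168·0.01 = 71.200 m².
Volume V = 14 × 12 × 4 = 672 m³.
Sabine: RT60 = 0.161 × 672 / 71.200 = 1.520 s.

1.520 s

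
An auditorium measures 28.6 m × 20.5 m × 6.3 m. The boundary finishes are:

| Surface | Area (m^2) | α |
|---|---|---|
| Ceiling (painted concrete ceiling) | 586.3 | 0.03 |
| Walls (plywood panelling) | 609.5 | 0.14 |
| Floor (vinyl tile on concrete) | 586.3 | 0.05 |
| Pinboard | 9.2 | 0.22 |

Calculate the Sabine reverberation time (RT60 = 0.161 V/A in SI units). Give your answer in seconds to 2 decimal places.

4.43 sec

Total absorption A = 586.3×0.03 + 609.5×0.14 + 586.3×0.05 + 9.2×0.22
  = 17.589 + 85.330 + 29.315 + 2.024 = 134.258 m^2 sabins.
Room volume: 3693.69 m³.
Sabine: RT60 = 0.161 × 3693.69 / 134.258 = 4.43 s.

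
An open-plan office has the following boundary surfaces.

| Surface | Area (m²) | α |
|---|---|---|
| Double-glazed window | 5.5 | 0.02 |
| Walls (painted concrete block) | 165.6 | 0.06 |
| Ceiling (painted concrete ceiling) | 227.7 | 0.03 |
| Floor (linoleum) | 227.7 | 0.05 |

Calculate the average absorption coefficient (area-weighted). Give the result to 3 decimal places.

0.045

Total surface area S = 626.5 m².
Σ(Sᵢαᵢ) = 5.5×0.02 + 165.6×0.06 + 227.7×0.03 + 227.7×0.05 = 28.262.
ᾱ = 28.262 / 626.5 = 0.045.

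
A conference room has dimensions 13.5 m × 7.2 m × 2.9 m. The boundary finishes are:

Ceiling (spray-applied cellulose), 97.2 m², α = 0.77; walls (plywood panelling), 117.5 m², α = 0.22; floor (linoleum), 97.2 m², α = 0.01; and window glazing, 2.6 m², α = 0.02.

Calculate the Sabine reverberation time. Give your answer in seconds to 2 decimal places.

Summing Sᵢαᵢ: 74.844 + 25.850 + 0.972 + 0.052 → A = 101.718 sabins.
Room volume: 281.88 m³.
T = 0.161 V/A = 0.161·281.88/101.718 = 0.45 s.

0.45 sec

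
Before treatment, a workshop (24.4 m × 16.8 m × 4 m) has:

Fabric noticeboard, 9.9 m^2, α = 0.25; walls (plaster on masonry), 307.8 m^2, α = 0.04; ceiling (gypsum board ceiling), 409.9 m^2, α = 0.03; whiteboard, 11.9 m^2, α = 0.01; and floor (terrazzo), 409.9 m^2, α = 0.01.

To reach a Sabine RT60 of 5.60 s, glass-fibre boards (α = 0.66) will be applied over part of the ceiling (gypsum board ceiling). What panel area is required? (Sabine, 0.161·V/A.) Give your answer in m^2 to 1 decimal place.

25.1

Total absorption A₁ = 9.9·0.25 + 307.8·0.04 + 409.9·0.03 + 11.9·0.01 + 409.9·0.01
  = 2.475 + 12.312 + 12.297 + 0.119 + 4.099 = 31.302 m^2 sabins.
Required A₂ = 0.161·1639.68/5.60 = 47.141 sabins.
ΔA needed = 47.141 − 31.302 = 15.839 sabins.
Each m^2 of panel replacing the ceiling (gypsum board ceiling) adds (0.66 − 0.03) = 0.63 sabins.
Area = ΔA/Δα = 15.839/0.63 = 25.1 m^2.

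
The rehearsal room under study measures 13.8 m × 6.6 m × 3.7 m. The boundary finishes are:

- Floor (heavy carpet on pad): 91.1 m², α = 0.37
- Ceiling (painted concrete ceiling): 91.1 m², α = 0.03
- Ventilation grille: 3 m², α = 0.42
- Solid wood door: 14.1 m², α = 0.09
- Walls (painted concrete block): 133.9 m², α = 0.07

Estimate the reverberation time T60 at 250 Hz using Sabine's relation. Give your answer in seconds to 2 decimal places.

Equivalent absorption area: A = 91.1·0.37 + 91.1·0.03 + 3·0.42 + 14.1·0.09 + 133.9·0.07 = 48.342 m².
V = 13.8·6.6·3.7 = 336.996 m³.
T = 0.161 V/A = 0.161·336.996/48.342 = 1.12 s.

1.12 s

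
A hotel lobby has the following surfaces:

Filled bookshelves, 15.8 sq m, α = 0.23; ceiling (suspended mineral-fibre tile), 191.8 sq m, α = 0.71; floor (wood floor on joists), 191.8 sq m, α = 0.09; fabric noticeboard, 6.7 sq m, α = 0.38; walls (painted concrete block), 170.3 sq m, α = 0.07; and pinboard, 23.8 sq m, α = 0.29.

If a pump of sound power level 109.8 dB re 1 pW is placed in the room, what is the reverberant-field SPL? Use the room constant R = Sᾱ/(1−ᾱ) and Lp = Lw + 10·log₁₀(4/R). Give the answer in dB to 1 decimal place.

91.8 dB

A = 178.443 sabins; S = 600.2 sq m.
ᾱ = 0.2973, so room constant R = A/(1−ᾱ) = 253.939 sq m.
Lp = Lw + 10 log₁₀(4/R) = 109.8 -18.03 = 91.8 dB.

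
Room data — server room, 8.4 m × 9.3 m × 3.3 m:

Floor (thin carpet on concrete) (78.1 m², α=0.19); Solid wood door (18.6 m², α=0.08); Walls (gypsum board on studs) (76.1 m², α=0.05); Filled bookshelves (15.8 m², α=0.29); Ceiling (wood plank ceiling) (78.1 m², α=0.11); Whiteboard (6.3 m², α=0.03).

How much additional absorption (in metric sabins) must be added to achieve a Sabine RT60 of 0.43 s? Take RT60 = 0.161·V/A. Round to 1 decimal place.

Total absorption A₁ = 78.1·0.19 + 18.6·0.08 + 76.1·0.05 + 15.8·0.29 + 78.1·0.11 + 6.3·0.03
  = 14.839 + 1.488 + 3.805 + 4.582 + 8.591 + 0.189 = 33.494 m² sabins.
V = 257.796 m³. Required absorption A₂ = 0.161 × 257.796 / 0.43 = 96.524 sabins.
Additional absorption ΔA = 96.524 − 33.494 = 63.0 sabins.

63.0 sabins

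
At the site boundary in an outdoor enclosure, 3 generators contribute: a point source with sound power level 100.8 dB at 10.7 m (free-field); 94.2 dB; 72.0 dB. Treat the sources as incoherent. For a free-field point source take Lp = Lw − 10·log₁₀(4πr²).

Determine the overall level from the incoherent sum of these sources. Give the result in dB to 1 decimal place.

94.2 dB

Source at 10.7 m: Lp = 100.8 − 10·log₁₀(4π·10.7²) = 100.8 − 10·log₁₀(1438.724) = 69.2 dB.
Converting to relative power and adding: 10^(69.2/10) + 10^(94.2/10) + 10^(72.0/10) = 2.654e+09.
L_total = 10·log₁₀(2.654e+09) = 94.2 dB.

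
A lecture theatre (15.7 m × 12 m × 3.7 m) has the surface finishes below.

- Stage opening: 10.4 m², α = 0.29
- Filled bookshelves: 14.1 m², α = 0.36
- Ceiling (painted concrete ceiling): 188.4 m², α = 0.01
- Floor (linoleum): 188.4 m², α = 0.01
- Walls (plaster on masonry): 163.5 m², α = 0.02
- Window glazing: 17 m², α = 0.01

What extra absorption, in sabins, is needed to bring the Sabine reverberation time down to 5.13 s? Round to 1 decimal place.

Summing Sᵢαᵢ: 3.016 + 5.076 + 1.884 + 1.884 + 3.270 + 0.170 → A₁ = 15.300 sabins.
V = 697.08 m³. Required absorption A₂ = 0.161 × 697.08 / 5.13 = 21.877 sabins.
Additional absorption ΔA = 21.877 − 15.300 = 6.6 sabins.

6.6 sabins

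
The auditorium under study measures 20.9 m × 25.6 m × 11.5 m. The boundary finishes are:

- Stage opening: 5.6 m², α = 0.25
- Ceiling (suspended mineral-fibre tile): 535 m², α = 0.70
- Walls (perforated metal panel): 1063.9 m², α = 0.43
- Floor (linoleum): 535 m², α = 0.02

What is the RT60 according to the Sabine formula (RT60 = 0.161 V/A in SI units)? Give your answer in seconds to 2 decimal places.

Total absorption A = 5.6×0.25 + 535×0.70 + 1063.9×0.43 + 535×0.02
  = 1.400 + 374.500 + 457.477 + 10.700 = 844.077 m² sabins.
V = 20.9·25.6·11.5 = 6152.96 m³.
T = 0.161 V/A = 0.161·6152.96/844.077 = 1.17 s.

1.17 s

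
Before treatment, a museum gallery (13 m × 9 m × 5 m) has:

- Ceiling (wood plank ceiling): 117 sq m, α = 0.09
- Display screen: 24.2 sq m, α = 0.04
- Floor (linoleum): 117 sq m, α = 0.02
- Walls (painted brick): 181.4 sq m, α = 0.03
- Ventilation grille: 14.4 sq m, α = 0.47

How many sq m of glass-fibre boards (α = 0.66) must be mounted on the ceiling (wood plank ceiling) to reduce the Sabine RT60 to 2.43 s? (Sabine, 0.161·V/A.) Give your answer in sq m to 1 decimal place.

22.3

A₁ = Σ Sᵢαᵢ = 117×0.09 + 24.2×0.04 + 117×0.02 + 181.4×0.03 + 14.4×0.47 = 26.048 sabins.
V = 585 m³. Target absorption A₂ = 0.161 × 585 / 2.43 = 38.759 sabins.
ΔA needed = 38.759 − 26.048 = 12.711 sabins.
Net gain per sq m: Δα = 0.66 − 0.09 = 0.57.
Area = ΔA/Δα = 12.711/0.57 = 22.3 sq m.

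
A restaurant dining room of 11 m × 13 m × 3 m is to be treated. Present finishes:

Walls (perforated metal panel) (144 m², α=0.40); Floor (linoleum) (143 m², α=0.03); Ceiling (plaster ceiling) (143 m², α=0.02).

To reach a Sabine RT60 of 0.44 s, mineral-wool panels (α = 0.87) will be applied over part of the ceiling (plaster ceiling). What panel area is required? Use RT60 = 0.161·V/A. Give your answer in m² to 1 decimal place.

108.5

Summing Sᵢαᵢ: 57.600 + 4.290 + 2.860 → A₁ = 64.750 sabins.
Required A₂ = 0.161·429/0.44 = 156.975 sabins.
Absorption to add: 156.975 − 64.750 = 92.225 sabins.
Net gain per m²: Δα = 0.87 − 0.02 = 0.85.
Area = ΔA/Δα = 92.225/0.85 = 108.5 m².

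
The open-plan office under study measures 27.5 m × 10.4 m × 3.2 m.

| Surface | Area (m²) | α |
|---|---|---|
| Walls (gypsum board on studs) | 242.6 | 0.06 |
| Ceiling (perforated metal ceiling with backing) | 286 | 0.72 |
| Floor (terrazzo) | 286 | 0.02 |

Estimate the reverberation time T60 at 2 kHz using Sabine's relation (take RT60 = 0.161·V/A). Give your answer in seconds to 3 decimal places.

Equivalent absorption area: A = 242.6×0.06 + 286×0.72 + 286×0.02 = 226.196 m².
Room volume: 915.2 m³.
Sabine: RT60 = 0.161 × 915.2 / 226.196 = 0.651 s.

0.651 s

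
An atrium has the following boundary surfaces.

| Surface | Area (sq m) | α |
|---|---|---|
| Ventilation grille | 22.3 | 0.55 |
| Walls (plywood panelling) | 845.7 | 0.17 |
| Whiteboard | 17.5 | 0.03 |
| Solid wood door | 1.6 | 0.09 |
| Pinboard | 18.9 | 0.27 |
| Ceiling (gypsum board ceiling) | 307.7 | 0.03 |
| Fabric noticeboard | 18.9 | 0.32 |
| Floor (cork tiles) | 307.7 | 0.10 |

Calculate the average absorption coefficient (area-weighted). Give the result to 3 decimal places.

0.135

S = Σ Sᵢ = 22.3 + 845.7 + 17.5 + 1.6 + 18.9 + 307.7 + 18.9 + 307.7 = 1540.3 sq m.
A = 22.3*0.55 + 845.7*0.17 + 17.5*0.03 + 1.6*0.09 + 18.9*0.27 + 307.7*0.03 + 18.9*0.32 + 307.7*0.10 = 207.855 sabins.
ᾱ = A/S = 0.135.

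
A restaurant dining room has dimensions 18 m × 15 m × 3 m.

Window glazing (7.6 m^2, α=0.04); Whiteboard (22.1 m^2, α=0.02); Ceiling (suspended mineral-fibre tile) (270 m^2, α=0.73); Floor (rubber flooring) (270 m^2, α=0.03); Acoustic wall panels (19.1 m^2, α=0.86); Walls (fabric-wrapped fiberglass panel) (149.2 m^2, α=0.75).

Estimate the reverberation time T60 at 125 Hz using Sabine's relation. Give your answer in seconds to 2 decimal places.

0.39 s

Summing Sᵢαᵢ: 0.304 + 0.442 + 197.100 + 8.100 + 16.426 + 111.900 → A = 334.272 sabins.
Volume V = 18 × 15 × 3 = 810 m³.
Sabine: RT60 = 0.161 × 810 / 334.272 = 0.39 s.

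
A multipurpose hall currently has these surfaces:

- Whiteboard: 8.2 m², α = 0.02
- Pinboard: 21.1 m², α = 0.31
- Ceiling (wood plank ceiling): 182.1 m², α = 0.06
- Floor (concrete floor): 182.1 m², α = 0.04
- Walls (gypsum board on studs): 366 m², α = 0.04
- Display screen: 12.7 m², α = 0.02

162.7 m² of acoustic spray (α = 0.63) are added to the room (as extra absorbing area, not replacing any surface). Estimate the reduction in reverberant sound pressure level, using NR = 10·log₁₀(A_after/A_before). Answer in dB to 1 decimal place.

5.5 dB

Equivalent absorption area: A_before = 8.2*0.02 + 21.1*0.31 + 182.1*0.06 + 182.1*0.04 + 366*0.04 + 12.7*0.02 = 39.809 m².
Treatment contributes 162.7·0.63 = 102.501 sabins.
New total A_after = 142.310 sabins.
NR = 10·log₁₀(142.310/39.809) = 5.5 dB.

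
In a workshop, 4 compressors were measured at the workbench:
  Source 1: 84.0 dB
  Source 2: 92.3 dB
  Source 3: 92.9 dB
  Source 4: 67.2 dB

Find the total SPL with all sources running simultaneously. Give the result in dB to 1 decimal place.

Converting to relative power and adding: 10^(84.0/10) + 10^(92.3/10) + 10^(92.9/10) + 10^(67.2/10) = 3.905e+09.
L_total = 10·log₁₀(3.905e+09) = 95.9 dB.

95.9 dB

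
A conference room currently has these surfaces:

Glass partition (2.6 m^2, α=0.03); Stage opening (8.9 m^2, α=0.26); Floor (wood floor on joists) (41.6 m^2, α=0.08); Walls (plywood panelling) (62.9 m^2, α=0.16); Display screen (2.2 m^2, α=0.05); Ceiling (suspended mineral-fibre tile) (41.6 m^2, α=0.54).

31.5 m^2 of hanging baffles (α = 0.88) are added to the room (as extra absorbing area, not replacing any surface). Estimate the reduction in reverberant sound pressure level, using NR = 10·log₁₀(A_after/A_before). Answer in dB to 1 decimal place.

2.4 dB

A_before = Σ Sᵢαᵢ = 2.6*0.03 + 8.9*0.26 + 41.6*0.08 + 62.9*0.16 + 2.2*0.05 + 41.6*0.54 = 38.358 sabins.
Added absorption = 31.5 × 0.88 = 27.720 sabins.
A_after = 38.358 + 27.720 = 66.078 sabins.
Reduction = 10 log₁₀(A_after/A_before) = 10 log₁₀(1.7227) = 2.4 dB.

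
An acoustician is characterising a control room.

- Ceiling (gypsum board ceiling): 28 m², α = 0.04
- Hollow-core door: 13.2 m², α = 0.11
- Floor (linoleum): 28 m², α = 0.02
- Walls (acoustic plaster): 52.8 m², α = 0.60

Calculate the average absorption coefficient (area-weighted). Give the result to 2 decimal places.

0.29

Total surface area S = 122.0 m².
Weighted sum Σ Sα = 34.812.
ᾱ = 34.812 / 122.0 = 0.29.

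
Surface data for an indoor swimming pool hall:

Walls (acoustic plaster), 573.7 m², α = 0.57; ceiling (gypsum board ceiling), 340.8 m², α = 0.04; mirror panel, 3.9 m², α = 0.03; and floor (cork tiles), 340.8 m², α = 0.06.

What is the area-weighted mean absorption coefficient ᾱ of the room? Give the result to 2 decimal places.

S = Σ Sᵢ = 573.7 + 340.8 + 3.9 + 340.8 = 1259.2 m².
Σ(Sᵢαᵢ) = 573.7*0.57 + 340.8*0.04 + 3.9*0.03 + 340.8*0.06 = 361.206.
ᾱ = A/S = 0.29.

0.29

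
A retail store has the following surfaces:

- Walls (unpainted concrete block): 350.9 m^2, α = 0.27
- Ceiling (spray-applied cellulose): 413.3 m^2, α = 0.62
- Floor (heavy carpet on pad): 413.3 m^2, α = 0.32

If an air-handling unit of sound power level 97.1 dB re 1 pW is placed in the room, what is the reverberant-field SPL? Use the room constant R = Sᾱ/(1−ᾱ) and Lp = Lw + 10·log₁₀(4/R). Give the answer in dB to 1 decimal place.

A = 483.245 sabins; S = 1177.5 m^2.
ᾱ = 0.4104, so room constant R = A/(1−ᾱ) = 819.615 m^2.
Lp = 97.1 + 10·log₁₀(4/819.615) = 97.1 + (-23.12) = 74.0 dB.

74.0 dB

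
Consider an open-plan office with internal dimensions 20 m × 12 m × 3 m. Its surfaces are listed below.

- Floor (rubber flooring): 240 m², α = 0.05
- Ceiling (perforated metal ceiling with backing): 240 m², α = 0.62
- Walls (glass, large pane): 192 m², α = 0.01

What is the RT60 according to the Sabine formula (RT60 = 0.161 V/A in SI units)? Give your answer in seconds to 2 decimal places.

0.71 s

Equivalent absorption area: A = 240*0.05 + 240*0.62 + 192*0.01 = 162.720 m².
Volume V = 20 × 12 × 3 = 720 m³.
RT60 = 0.161 · V / A = 0.161 × 720 / 162.720 = 0.71 s.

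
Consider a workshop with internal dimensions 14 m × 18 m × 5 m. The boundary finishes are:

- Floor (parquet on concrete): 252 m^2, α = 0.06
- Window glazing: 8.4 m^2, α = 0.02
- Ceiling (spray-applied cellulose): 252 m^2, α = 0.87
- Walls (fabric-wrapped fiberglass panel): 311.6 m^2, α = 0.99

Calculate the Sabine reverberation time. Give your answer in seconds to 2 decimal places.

0.37 seconds

A = Σ Sᵢαᵢ = 252·0.06 + 8.4·0.02 + 252·0.87 + 311.6·0.99 = 543.012 sabins.
V = 14·18·5 = 1260 m³.
Sabine: RT60 = 0.161 × 1260 / 543.012 = 0.37 s.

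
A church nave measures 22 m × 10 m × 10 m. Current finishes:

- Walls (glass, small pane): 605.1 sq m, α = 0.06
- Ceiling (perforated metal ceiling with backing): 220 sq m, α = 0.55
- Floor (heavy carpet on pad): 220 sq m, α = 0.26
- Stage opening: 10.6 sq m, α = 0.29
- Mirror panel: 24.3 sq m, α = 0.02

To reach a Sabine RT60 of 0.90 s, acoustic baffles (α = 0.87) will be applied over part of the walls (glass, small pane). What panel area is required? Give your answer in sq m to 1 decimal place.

216.7

A₁ = Σ Sᵢαᵢ = 605.1·0.06 + 220·0.55 + 220·0.26 + 10.6·0.29 + 24.3·0.02 = 218.066 sabins.
V = 2200 m³. Target absorption A₂ = 0.161 × 2200 / 0.90 = 393.556 sabins.
ΔA needed = 393.556 − 218.066 = 175.490 sabins.
Each sq m of panel replacing the walls (glass, small pane) adds (0.87 − 0.06) = 0.81 sabins.
Panel area = 175.490 / 0.81 = 216.7 sq m.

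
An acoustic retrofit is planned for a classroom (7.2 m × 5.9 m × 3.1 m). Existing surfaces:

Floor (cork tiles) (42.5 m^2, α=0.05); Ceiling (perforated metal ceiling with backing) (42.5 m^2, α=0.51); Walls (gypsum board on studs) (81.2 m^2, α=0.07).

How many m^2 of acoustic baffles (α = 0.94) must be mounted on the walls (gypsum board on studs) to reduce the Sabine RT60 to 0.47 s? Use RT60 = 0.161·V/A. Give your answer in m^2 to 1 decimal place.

Summing Sᵢαᵢ: 2.125 + 21.675 + 5.684 → A₁ = 29.484 sabins.
V = 131.688 m³. Target absorption A₂ = 0.161 × 131.688 / 0.47 = 45.110 sabins.
ΔA needed = 45.110 − 29.484 = 15.626 sabins.
Net gain per m^2: Δα = 0.94 − 0.07 = 0.87.
Panel area = 15.626 / 0.87 = 18.0 m^2.

18.0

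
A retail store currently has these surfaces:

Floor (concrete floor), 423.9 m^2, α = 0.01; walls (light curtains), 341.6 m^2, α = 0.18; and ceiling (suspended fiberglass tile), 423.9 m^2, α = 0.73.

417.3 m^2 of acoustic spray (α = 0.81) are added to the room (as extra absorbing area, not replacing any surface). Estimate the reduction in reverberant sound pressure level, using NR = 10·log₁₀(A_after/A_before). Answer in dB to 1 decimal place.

Equivalent absorption area: A_before = 423.9*0.01 + 341.6*0.18 + 423.9*0.73 = 375.174 m^2.
Added absorption = 417.3 × 0.81 = 338.013 sabins.
A_after = 375.174 + 338.013 = 713.187 sabins.
Reduction = 10 log₁₀(A_after/A_before) = 10 log₁₀(1.9009) = 2.8 dB.

2.8 dB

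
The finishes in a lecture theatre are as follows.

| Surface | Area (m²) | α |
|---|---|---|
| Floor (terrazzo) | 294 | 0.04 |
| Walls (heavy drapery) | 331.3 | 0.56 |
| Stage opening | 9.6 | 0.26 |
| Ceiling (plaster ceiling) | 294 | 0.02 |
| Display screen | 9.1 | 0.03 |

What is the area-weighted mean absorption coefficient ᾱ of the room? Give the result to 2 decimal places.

0.22

Total surface area S = 938.0 m².
Weighted sum Σ Sα = 205.937.
ᾱ = 205.937 / 938.0 = 0.22.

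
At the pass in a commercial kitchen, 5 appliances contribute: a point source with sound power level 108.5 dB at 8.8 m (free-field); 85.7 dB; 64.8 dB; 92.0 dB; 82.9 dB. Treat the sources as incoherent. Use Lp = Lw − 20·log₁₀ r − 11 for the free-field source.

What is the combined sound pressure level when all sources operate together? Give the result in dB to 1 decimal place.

Source at 8.8 m: Lp = 108.5 − 20·log₁₀(8.8) − 11 = 78.6 dB.
Converting to relative power and adding: 10^(78.6/10) + 10^(85.7/10) + 10^(64.8/10) + 10^(92.0/10) + 10^(82.9/10) = 2.227e+09.
Combined level = 10 log₁₀(2.227e+09) = 93.5 dB.

93.5 dB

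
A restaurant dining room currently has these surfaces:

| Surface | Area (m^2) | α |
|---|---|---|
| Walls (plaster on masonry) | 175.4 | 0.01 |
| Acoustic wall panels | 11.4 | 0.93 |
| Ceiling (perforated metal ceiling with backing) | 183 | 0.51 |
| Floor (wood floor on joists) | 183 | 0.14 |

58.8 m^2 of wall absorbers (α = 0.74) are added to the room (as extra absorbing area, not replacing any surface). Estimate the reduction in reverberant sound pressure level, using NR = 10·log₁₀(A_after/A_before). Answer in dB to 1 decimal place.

1.2 dB

Summing Sᵢαᵢ: 1.754 + 10.602 + 93.330 + 25.620 → A_before = 131.306 sabins.
Treatment contributes 58.8·0.74 = 43.512 sabins.
New total A_after = 174.818 sabins.
NR = 10·log₁₀(174.818/131.306) = 1.2 dB.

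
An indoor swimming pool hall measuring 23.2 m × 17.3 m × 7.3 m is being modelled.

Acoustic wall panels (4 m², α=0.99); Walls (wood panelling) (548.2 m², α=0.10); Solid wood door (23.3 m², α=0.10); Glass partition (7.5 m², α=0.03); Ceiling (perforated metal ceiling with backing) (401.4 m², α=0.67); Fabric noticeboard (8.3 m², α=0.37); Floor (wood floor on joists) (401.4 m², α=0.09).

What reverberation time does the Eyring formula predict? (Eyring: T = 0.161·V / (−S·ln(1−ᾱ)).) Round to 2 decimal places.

S = Σ Sᵢ = 1394.1 m².
Σ(Sᵢαᵢ) = 4·0.99 + 548.2·0.10 + 23.3·0.10 + 7.5·0.03 + 401.4·0.67 + 8.3·0.37 + 401.4·0.09 = 369.470.
ᾱ = 369.470 / 1394.1 = 0.2650.
−S·ln(1−ᾱ) = −1394.1 × ln(1 − 0.2650) = 429.222.
V = 23.2 × 17.3 × 7.3 = 2929.928 m³.
RT60 = 0.161 × 2929.928 / 429.222 = 1.10 s.

1.10 seconds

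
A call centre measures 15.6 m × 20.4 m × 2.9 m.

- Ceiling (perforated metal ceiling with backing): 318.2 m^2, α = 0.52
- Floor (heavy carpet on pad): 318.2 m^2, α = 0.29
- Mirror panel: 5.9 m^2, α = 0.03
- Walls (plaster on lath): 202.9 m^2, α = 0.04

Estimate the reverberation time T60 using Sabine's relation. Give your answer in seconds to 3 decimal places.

0.559 s

Summing Sᵢαᵢ: 165.464 + 92.278 + 0.177 + 8.116 → A = 266.035 sabins.
Room volume: 922.896 m³.
Sabine: RT60 = 0.161 × 922.896 / 266.035 = 0.559 s.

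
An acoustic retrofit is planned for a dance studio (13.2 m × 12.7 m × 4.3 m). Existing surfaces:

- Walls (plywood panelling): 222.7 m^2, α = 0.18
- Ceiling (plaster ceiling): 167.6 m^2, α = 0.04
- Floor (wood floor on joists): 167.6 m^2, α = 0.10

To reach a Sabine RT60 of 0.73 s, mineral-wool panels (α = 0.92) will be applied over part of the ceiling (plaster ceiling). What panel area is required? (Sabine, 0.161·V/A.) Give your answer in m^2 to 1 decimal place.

A₁ = Σ Sᵢαᵢ = 222.7*0.18 + 167.6*0.04 + 167.6*0.10 = 63.550 sabins.
Required A₂ = 0.161·720.852/0.73 = 158.982 sabins.
ΔA needed = 158.982 − 63.550 = 95.432 sabins.
Each m^2 of panel replacing the ceiling (plaster ceiling) adds (0.92 − 0.04) = 0.88 sabins.
Panel area = 95.432 / 0.88 = 108.4 m^2.

108.4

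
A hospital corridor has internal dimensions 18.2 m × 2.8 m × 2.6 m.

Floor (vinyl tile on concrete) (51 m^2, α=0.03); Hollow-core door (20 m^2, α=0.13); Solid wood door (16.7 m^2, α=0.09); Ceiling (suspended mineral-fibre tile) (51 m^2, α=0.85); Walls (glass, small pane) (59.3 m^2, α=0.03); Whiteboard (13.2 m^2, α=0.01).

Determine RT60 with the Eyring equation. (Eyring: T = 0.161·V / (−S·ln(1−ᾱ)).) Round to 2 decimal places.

0.37 s

S = Σ Sᵢ = 211.2 m^2.
Σ(Sᵢαᵢ) = 51×0.03 + 20×0.13 + 16.7×0.09 + 51×0.85 + 59.3×0.03 + 13.2×0.01 = 50.894.
ᾱ = 50.894 / 211.2 = 0.2410.
−S·ln(1−ᾱ) = −211.2 × ln(1 − 0.2410) = 58.239.
V = 18.2 × 2.8 × 2.6 = 132.496 m³.
T = 0.161·V/[−S·ln(1−ᾱ)] = 0.161·132.496/58.239 = 0.37 s.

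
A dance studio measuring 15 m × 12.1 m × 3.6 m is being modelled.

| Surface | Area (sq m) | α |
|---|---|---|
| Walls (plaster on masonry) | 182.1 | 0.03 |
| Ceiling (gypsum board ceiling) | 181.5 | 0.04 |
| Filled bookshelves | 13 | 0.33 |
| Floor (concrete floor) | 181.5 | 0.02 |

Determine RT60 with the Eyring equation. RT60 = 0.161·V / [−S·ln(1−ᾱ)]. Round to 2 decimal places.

5.00 sec

Total surface area S = 182.1 + 181.5 + 13 + 181.5 = 558.1 sq m.
Σ(Sᵢαᵢ) = 182.1·0.03 + 181.5·0.04 + 13·0.33 + 181.5·0.02 = 20.643.
Mean coefficient ᾱ = A/S = 0.0370.
Eyring denominator: −S ln(1−ᾱ) = 21.041.
V = 15 × 12.1 × 3.6 = 653.4 m³.
T = 0.161·V/[−S·ln(1−ᾱ)] = 0.161·653.4/21.041 = 5.00 s.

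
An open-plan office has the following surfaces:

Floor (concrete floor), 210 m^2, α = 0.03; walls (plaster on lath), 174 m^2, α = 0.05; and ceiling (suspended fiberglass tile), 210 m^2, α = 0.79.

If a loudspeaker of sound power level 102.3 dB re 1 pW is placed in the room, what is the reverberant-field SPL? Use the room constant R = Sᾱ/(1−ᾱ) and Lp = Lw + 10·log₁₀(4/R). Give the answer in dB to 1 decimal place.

A = 180.900 sabins; S = 594.0 m^2.
ᾱ = 180.900/594.0 = 0.3045; R = Sᾱ/(1−ᾱ) = 180.900/(1−0.3045) = 260.101 m^2.
Lp = Lw + 10 log₁₀(4/R) = 102.3 -18.13 = 84.2 dB.

84.2 dB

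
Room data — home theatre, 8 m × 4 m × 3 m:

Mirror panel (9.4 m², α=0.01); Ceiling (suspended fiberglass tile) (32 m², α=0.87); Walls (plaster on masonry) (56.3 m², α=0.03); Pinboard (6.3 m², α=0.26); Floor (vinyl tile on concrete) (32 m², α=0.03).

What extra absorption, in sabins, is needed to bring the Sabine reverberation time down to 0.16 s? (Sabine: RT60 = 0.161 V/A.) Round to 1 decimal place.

64.4 sabins

A₁ = Σ Sᵢαᵢ = 9.4·0.01 + 32·0.87 + 56.3·0.03 + 6.3·0.26 + 32·0.03 = 32.221 sabins.
Target A₂ = 0.161·96/0.16 = 96.600 sabins (V = 96 m³).
Additional absorption ΔA = 96.600 − 32.221 = 64.4 sabins.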